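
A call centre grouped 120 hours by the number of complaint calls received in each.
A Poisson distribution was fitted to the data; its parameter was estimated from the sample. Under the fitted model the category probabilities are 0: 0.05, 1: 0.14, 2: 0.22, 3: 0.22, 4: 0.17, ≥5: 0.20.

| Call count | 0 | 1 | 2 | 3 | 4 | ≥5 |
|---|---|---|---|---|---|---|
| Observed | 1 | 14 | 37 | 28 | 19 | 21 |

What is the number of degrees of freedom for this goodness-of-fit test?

There are k = 6 categories and 1 parameter estimated from the data, so df = 6 − 1 − 1 = 4.

4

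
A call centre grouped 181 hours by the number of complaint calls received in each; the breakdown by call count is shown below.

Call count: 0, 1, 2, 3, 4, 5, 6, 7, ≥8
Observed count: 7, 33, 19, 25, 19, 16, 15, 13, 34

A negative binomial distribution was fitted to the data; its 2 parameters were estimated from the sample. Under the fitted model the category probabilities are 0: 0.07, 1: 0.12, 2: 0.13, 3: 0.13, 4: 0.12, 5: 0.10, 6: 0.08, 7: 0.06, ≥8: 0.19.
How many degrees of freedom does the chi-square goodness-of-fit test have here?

6

There are k = 9 categories and 2 parameters estimated from the data, so df = 9 − 1 − 2 = 6.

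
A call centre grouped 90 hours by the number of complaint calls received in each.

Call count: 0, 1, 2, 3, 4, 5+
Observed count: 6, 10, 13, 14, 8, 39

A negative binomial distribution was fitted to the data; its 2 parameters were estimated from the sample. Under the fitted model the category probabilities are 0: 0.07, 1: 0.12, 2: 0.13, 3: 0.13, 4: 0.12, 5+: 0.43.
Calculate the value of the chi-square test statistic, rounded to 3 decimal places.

1.398

Expected counts E_i = n·p_i: 90×0.07 = 6.3, 90×0.12 = 10.8, 90×0.13 = 11.7, 90×0.13 = 11.7, 90×0.12 = 10.8, 90×0.43 = 38.7.
0: (6 − 6.3)²/6.3 = 0.09/6.3 = 0.0143
1: (10 − 10.8)²/10.8 = 0.64/10.8 = 0.0593
2: (13 − 11.7)²/11.7 = 1.69/11.7 = 0.1444
3: (14 − 11.7)²/11.7 = 5.29/11.7 = 0.4521
4: (8 − 10.8)²/10.8 = 7.84/10.8 = 0.7259
5+: (39 − 38.7)²/38.7 = 0.09/38.7 = 0.0023
Sum = 1.398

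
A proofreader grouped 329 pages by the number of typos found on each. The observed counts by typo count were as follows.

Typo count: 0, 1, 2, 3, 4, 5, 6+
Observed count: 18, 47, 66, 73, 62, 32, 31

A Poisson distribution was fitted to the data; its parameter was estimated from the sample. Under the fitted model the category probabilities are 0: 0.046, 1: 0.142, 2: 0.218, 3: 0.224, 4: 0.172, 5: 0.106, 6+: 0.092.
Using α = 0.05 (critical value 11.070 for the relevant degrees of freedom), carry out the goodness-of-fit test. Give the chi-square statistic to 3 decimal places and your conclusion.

Expected counts E_i = n·p_i: 329×0.046 = 15.134, 329×0.142 = 46.718, 329×0.218 = 71.722, 329×0.224 = 73.696, 329×0.172 = 56.588, 329×0.106 = 34.874, 329×0.092 = 30.268.
χ² = (18−15.134)²/15.134 + (47−46.718)²/46.718 + (66−71.722)²/71.722 + (73−73.696)²/73.696 + (62−56.588)²/56.588 + (32−34.874)²/34.874 + (31−30.268)²/30.268
   = 0.5427 + 0.0017 + 0.4565 + 0.0066 + 0.5176 + 0.2368 + 0.0177
Sum = 1.780
df = 5. Since 1.780 < 11.070, we do not reject H₀.

1.780; do not reject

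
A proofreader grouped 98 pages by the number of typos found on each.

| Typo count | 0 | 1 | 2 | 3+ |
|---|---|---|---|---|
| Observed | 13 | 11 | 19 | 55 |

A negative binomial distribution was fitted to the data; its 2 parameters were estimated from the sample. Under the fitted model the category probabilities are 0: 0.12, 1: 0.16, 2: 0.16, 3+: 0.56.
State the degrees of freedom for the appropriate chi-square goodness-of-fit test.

1

There are k = 4 categories and 2 parameters estimated from the data, so df = 4 − 1 − 2 = 1.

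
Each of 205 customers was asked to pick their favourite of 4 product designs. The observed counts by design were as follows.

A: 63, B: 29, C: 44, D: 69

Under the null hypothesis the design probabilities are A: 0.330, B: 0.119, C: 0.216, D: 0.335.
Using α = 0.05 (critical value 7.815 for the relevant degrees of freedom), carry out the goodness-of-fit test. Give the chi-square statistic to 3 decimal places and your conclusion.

1.192; do not reject

Expected counts E_i = n·p_i: 205×0.330 = 67.65, 205×0.119 = 24.395, 205×0.216 = 44.28, 205×0.335 = 68.675.
χ² = (63−67.65)²/67.65 + (29−24.395)²/24.395 + (44−44.28)²/44.28 + (69−68.675)²/68.675
   = 0.3196 + 0.8693 + 0.0018 + 0.0015
Sum = 1.192
df = 3. Since 1.192 < 7.815, we do not reject H₀.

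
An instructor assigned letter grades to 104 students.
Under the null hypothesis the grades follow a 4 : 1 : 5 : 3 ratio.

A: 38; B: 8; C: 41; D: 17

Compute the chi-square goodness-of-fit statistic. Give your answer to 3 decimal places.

3.192

Ratio total = 13. Expected counts: 104×4/13 = 32, 104×1/13 = 8, 104×5/13 = 40, 104×3/13 = 24.
cat         O        E   (O−E)²/E
A          38       32     1.1250
B           8        8     0.0000
C          41       40     0.0250
D          17       24     2.0417
Sum = 3.192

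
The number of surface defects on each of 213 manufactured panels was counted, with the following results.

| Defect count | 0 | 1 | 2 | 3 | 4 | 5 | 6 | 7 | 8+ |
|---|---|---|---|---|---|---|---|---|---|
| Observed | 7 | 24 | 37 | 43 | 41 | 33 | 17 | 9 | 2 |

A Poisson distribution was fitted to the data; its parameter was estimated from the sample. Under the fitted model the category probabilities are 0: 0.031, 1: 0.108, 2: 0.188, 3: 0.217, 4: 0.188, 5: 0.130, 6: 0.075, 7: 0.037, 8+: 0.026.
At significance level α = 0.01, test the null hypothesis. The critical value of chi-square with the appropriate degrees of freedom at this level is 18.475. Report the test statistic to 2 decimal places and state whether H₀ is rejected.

Expected counts E_i = n·p_i: 213×0.031 = 6.603, 213×0.108 = 23.004, 213×0.188 = 40.044, 213×0.217 = 46.221, 213×0.188 = 40.044, 213×0.130 = 27.69, 213×0.075 = 15.975, 213×0.037 = 7.881, 213×0.026 = 5.538.
χ² = (7−6.603)²/6.603 + (24−23.004)²/23.004 + (37−40.044)²/40.044 + (43−46.221)²/46.221 + (41−40.044)²/40.044 + (33−27.69)²/27.69 + (17−15.975)²/15.975 + (9−7.881)²/7.881 + (2−5.538)²/5.538
   = 0.024 + 0.043 + 0.231 + 0.224 + 0.023 + 1.018 + 0.066 + 0.159 + 2.260
Sum = 4.05
df = 7. Since 4.05 < 18.475, we do not reject H₀.

4.05; do not reject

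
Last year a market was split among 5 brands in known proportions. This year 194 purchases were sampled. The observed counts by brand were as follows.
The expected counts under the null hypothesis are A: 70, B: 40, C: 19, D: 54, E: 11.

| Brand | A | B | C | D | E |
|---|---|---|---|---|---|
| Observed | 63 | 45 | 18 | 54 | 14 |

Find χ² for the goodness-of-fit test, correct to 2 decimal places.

2.20

χ² = (63−70)²/70 + (45−40)²/40 + (18−19)²/19 + (54−54)²/54 + (14−11)²/11
   = 0.700 + 0.625 + 0.053 + 0.000 + 0.818
Sum = 2.20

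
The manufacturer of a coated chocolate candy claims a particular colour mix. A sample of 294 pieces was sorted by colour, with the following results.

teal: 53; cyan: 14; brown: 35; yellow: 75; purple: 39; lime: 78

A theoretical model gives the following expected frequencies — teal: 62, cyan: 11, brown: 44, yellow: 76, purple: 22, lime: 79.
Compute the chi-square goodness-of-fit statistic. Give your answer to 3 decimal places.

17.128

cat         O        E   (O−E)²/E
teal       53       62     1.3065
cyan       14       11     0.8182
brown      35       44     1.8409
yellow     75       76     0.0132
purple     39       22    13.1364
lime       78       79     0.0127
Sum = 17.128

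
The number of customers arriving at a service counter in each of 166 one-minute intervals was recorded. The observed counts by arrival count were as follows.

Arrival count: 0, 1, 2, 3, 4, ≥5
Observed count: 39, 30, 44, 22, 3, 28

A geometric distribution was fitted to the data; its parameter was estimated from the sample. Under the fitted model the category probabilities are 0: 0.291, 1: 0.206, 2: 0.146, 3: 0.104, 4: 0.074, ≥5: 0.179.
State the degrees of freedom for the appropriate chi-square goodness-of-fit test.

4

There are k = 6 categories and 1 parameter estimated from the data, so df = 6 − 1 − 1 = 4.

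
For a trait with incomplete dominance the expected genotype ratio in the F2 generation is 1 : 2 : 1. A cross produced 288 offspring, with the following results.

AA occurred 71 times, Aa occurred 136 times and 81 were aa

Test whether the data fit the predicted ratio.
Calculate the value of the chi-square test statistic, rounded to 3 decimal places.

1.583

Ratio total = 4. Expected counts: 288×1/4 = 72, 288×2/4 = 144, 288×1/4 = 72.
AA: (71 − 72)²/72 = 1/72 = 0.0139
Aa: (136 − 144)²/144 = 64/144 = 0.4444
aa: (81 − 72)²/72 = 81/72 = 1.1250
Sum = 1.583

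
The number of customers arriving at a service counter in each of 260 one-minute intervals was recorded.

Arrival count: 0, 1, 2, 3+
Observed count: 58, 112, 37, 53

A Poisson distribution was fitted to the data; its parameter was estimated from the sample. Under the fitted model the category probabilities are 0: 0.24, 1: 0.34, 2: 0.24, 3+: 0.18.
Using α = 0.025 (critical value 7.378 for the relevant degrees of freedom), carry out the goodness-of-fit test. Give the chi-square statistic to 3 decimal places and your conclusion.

Expected counts E_i = n·p_i: 260×0.24 = 62.4, 260×0.34 = 88.4, 260×0.24 = 62.4, 260×0.18 = 46.8.
cat         O        E   (O−E)²/E
0          58     62.4     0.3103
1         112     88.4     6.3005
2          37     62.4    10.3391
3+         53     46.8     0.8214
Sum = 17.771
df = 2. Since 17.771 > 7.378, we reject H₀.

17.771; reject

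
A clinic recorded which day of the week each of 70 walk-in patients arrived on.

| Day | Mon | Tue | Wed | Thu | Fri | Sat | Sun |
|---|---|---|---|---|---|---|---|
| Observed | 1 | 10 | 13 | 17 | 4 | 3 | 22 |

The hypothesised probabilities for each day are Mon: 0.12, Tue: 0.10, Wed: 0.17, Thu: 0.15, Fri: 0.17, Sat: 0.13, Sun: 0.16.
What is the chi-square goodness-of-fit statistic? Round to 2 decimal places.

Expected counts E_i = n·p_i: 70×0.12 = 8.4, 70×0.10 = 7, 70×0.17 = 11.9, 70×0.15 = 10.5, 70×0.17 = 11.9, 70×0.13 = 9.1, 70×0.16 = 11.2.
Mon: (1 − 8.4)²/8.4 = 54.76/8.4 = 6.519
Tue: (10 − 7)²/7 = 9/7 = 1.286
Wed: (13 − 11.9)²/11.9 = 1.21/11.9 = 0.102
Thu: (17 − 10.5)²/10.5 = 42.25/10.5 = 4.024
Fri: (4 − 11.9)²/11.9 = 62.41/11.9 = 5.245
Sat: (3 − 9.1)²/9.1 = 37.21/9.1 = 4.089
Sun: (22 − 11.2)²/11.2 = 116.64/11.2 = 10.414
Sum = 31.68

31.68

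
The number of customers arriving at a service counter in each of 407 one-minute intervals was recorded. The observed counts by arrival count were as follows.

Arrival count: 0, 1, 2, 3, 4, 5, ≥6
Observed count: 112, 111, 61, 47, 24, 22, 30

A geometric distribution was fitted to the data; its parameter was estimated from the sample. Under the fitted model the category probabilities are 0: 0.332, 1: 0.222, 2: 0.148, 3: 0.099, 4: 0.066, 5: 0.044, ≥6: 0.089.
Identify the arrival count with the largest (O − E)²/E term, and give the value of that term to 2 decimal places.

1, 4.72

Expected counts E_i = n·p_i: 407×0.332 = 135.124, 407×0.222 = 90.354, 407×0.148 = 60.236, 407×0.099 = 40.293, 407×0.066 = 26.862, 407×0.044 = 17.908, 407×0.089 = 36.223.
χ² = (112−135.124)²/135.124 + (111−90.354)²/90.354 + (61−60.236)²/60.236 + (47−40.293)²/40.293 + (24−26.862)²/26.862 + (22−17.908)²/17.908 + (30−36.223)²/36.223
   = 3.957 + 4.718 + 0.010 + 1.116 + 0.305 + 0.935 + 1.069
The largest term is for 1: 4.72.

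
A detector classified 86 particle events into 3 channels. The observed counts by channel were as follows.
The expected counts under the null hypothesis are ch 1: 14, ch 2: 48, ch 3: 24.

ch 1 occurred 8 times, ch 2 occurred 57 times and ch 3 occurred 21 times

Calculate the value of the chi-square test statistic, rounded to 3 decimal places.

4.634

ch 1: (8 − 14)²/14 = 36/14 = 2.5714
ch 2: (57 − 48)²/48 = 81/48 = 1.6875
ch 3: (21 − 24)²/24 = 9/24 = 0.3750
Sum = 4.634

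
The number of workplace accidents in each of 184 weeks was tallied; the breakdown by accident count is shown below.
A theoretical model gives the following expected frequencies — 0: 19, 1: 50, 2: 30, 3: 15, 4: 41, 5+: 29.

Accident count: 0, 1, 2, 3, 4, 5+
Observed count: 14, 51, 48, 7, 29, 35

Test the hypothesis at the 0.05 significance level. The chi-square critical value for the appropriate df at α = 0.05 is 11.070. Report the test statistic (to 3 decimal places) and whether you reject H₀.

χ² = (14−19)²/19 + (51−50)²/50 + (48−30)²/30 + (7−15)²/15 + (29−41)²/41 + (35−29)²/29
   = 1.3158 + 0.0200 + 10.8000 + 4.2667 + 3.5122 + 1.2414
Sum = 21.156
df = 5. Since 21.156 > 11.070, we reject H₀.

21.156; reject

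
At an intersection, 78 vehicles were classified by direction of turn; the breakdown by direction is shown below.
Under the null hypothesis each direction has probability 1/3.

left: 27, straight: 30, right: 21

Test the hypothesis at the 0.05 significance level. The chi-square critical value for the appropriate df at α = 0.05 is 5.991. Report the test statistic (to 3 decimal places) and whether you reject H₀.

1.615; do not reject

Expected count for each of the 3 categories: 78/3 = 26.
left: (27 − 26)²/26 = 1/26 = 0.0385
straight: (30 − 26)²/26 = 16/26 = 0.6154
right: (21 − 26)²/26 = 25/26 = 0.9615
Sum = 1.615
df = 2. Since 1.615 < 5.991, we do not reject H₀.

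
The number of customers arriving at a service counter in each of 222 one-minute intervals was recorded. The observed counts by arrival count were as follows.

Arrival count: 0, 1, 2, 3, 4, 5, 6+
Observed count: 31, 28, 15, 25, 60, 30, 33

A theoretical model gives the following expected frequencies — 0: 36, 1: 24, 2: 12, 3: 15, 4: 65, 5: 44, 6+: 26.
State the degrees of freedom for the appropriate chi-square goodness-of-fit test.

There are k = 7 categories and no parameters were estimated from the data, so df = 7 − 1 = 6.

6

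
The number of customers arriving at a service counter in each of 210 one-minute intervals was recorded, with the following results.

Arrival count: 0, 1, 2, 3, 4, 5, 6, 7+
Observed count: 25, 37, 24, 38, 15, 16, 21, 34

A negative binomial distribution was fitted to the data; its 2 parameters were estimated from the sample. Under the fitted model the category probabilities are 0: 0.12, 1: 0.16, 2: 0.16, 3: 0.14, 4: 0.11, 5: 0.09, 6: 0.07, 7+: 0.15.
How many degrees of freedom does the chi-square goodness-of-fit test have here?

There are k = 8 categories and 2 parameters estimated from the data, so df = 8 − 1 − 2 = 5.

5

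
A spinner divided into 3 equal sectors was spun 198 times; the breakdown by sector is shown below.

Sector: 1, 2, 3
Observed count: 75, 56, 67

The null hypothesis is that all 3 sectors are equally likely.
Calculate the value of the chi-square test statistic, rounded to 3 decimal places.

2.758

Expected count for each of the 3 categories: 198/3 = 66.
1: (75 − 66)²/66 = 81/66 = 1.2273
2: (56 − 66)²/66 = 100/66 = 1.5152
3: (67 − 66)²/66 = 1/66 = 0.0152
Sum = 2.758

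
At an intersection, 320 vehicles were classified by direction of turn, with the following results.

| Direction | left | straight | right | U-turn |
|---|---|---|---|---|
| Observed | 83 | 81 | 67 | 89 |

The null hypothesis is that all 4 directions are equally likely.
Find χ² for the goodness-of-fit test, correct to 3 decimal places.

3.250

Under H₀ each category has probability 1/4, so each expected count is 320/4 = 80.
χ² = (83−80)²/80 + (81−80)²/80 + (67−80)²/80 + (89−80)²/80
   = 0.1125 + 0.0125 + 2.1125 + 1.0125
Sum = 3.250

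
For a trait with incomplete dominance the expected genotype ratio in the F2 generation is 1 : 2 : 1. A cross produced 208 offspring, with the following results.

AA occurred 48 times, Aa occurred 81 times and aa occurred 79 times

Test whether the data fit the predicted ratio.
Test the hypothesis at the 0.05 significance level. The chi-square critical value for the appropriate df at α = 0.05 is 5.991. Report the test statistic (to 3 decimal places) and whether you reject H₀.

Ratio total = 4. Expected counts: 208×1/4 = 52, 208×2/4 = 104, 208×1/4 = 52.
cat         O        E   (O−E)²/E
AA         48       52     0.3077
Aa         81      104     5.0865
aa         79       52    14.0192
Sum = 19.413
df = 2. Since 19.413 > 5.991, we reject H₀.

19.413; reject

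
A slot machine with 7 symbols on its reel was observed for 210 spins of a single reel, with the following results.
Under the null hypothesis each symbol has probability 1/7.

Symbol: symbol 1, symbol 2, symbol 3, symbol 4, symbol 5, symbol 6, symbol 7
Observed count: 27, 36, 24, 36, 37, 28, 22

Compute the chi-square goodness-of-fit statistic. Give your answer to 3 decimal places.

7.800

Expected count for each of the 7 categories: 210/7 = 30.
cat           O        E   (O−E)²/E
symbol 1     27       30     0.3000
symbol 2     36       30     1.2000
symbol 3     24       30     1.2000
symbol 4     36       30     1.2000
symbol 5     37       30     1.6333
symbol 6     28       30     0.1333
symbol 7     22       30     2.1333
Sum = 7.800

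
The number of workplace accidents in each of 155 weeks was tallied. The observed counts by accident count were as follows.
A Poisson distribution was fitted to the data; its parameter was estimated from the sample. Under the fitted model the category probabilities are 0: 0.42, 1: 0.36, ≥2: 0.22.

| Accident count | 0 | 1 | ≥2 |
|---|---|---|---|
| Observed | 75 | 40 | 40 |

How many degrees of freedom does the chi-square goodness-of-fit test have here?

1

There are k = 3 categories and 1 parameter estimated from the data, so df = 3 − 1 − 1 = 1.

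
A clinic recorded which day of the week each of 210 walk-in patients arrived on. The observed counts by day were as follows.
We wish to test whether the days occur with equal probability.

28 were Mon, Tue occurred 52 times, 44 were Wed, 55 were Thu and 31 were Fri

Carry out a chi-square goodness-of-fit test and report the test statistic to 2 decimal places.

Expected count for each of the 5 categories: 210/5 = 42.
cat         O        E   (O−E)²/E
Mon        28       42      4.667
Tue        52       42      2.381
Wed        44       42      0.095
Thu        55       42      4.024
Fri        31       42      2.881
Sum = 14.05

14.05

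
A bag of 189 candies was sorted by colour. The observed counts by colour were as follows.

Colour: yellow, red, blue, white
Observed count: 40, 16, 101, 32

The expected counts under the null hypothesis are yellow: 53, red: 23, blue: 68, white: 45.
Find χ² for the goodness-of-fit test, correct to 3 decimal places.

25.089

χ² = (40−53)²/53 + (16−23)²/23 + (101−68)²/68 + (32−45)²/45
   = 3.1887 + 2.1304 + 16.0147 + 3.7556
Sum = 25.089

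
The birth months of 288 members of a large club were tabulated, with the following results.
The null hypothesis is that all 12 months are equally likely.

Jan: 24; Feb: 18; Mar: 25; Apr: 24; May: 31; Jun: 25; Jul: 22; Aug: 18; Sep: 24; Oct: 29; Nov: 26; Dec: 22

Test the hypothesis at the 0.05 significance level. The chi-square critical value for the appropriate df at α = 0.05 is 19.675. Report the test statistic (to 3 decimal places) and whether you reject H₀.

6.667; do not reject

Expected count for each of the 12 categories: 288/12 = 24.
Jan: (24 − 24)²/24 = 0/24 = 0.0000
Feb: (18 − 24)²/24 = 36/24 = 1.5000
Mar: (25 − 24)²/24 = 1/24 = 0.0417
Apr: (24 − 24)²/24 = 0/24 = 0.0000
May: (31 − 24)²/24 = 49/24 = 2.0417
Jun: (25 − 24)²/24 = 1/24 = 0.0417
Jul: (22 − 24)²/24 = 4/24 = 0.1667
Aug: (18 − 24)²/24 = 36/24 = 1.5000
Sep: (24 − 24)²/24 = 0/24 = 0.0000
Oct: (29 − 24)²/24 = 25/24 = 1.0417
Nov: (26 − 24)²/24 = 4/24 = 0.1667
Dec: (22 − 24)²/24 = 4/24 = 0.1667
Sum = 6.667
df = 11. Since 6.667 < 19.675, we do not reject H₀.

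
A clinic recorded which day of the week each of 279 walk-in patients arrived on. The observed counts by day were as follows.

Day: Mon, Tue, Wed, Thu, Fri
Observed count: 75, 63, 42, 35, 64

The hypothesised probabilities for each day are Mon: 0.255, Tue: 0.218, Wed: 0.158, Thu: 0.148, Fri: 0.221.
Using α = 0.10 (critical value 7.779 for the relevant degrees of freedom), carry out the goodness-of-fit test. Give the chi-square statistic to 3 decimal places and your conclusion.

Expected counts E_i = n·p_i: 279×0.255 = 71.145, 279×0.218 = 60.822, 279×0.158 = 44.082, 279×0.148 = 41.292, 279×0.221 = 61.659.
χ² = (75−71.145)²/71.145 + (63−60.822)²/60.822 + (42−44.082)²/44.082 + (35−41.292)²/41.292 + (64−61.659)²/61.659
   = 0.2089 + 0.0780 + 0.0983 + 0.9588 + 0.0889
Sum = 1.433
df = 4. Since 1.433 < 7.779, we do not reject H₀.

1.433; do not reject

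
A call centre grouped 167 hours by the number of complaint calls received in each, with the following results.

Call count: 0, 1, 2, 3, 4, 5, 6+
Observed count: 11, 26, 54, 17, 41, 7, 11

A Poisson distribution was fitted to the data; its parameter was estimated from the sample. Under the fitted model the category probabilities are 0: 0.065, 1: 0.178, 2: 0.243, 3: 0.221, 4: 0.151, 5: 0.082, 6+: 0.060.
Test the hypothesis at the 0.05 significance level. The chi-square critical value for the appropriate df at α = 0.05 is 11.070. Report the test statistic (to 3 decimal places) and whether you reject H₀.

28.890; reject

Expected counts E_i = n·p_i: 167×0.065 = 10.855, 167×0.178 = 29.726, 167×0.243 = 40.581, 167×0.221 = 36.907, 167×0.151 = 25.217, 167×0.082 = 13.694, 167×0.060 = 10.02.
0: (11 − 10.855)²/10.855 = 0.021025/10.855 = 0.0019
1: (26 − 29.726)²/29.726 = 13.883076/29.726 = 0.4670
2: (54 − 40.581)²/40.581 = 180.069561/40.581 = 4.4373
3: (17 − 36.907)²/36.907 = 396.288649/36.907 = 10.7375
4: (41 − 25.217)²/25.217 = 249.103089/25.217 = 9.8784
5: (7 − 13.694)²/13.694 = 44.809636/13.694 = 3.2722
6+: (11 − 10.02)²/10.02 = 0.9604/10.02 = 0.0958
Sum = 28.890
df = 5. Since 28.890 > 11.070, we reject H₀.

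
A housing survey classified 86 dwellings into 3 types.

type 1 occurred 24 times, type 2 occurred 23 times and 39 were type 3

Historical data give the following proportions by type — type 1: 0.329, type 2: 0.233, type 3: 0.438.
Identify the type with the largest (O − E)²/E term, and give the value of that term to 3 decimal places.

type 1, 0.652

Expected counts E_i = n·p_i: 86×0.329 = 28.294, 86×0.233 = 20.038, 86×0.438 = 37.668.
type 1: (24 − 28.294)²/28.294 = 18.438436/28.294 = 0.6517
type 2: (23 − 20.038)²/20.038 = 8.773444/20.038 = 0.4378
type 3: (39 − 37.668)²/37.668 = 1.774224/37.668 = 0.0471
The largest term is for type 1: 0.652.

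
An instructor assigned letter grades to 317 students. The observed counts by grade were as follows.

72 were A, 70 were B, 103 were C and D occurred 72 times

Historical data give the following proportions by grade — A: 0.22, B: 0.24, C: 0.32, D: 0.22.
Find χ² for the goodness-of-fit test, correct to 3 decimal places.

0.656

Expected counts E_i = n·p_i: 317×0.22 = 69.74, 317×0.24 = 76.08, 317×0.32 = 101.44, 317×0.22 = 69.74.
cat         O        E   (O−E)²/E
A          72    69.74     0.0732
B          70    76.08     0.4859
C         103   101.44     0.0240
D          72    69.74     0.0732
Sum = 0.656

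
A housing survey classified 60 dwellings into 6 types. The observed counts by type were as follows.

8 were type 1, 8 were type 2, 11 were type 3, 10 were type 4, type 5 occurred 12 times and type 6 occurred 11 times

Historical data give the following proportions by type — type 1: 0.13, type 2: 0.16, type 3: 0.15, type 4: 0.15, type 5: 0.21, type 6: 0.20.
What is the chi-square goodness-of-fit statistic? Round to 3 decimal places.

Expected counts E_i = n·p_i: 60×0.13 = 7.8, 60×0.16 = 9.6, 60×0.15 = 9, 60×0.15 = 9, 60×0.21 = 12.6, 60×0.20 = 12.
cat         O        E   (O−E)²/E
type 1      8      7.8     0.0051
type 2      8      9.6     0.2667
type 3     11        9     0.4444
type 4     10        9     0.1111
type 5     12     12.6     0.0286
type 6     11       12     0.0833
Sum = 0.939

0.939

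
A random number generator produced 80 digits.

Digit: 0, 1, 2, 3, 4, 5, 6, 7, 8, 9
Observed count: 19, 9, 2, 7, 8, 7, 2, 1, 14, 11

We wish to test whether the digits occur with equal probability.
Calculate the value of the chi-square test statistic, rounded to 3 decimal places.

Expected count for each of the 10 categories: 80/10 = 8.
0: (19 − 8)²/8 = 121/8 = 15.1250
1: (9 − 8)²/8 = 1/8 = 0.1250
2: (2 − 8)²/8 = 36/8 = 4.5000
3: (7 − 8)²/8 = 1/8 = 0.1250
4: (8 − 8)²/8 = 0/8 = 0.0000
5: (7 − 8)²/8 = 1/8 = 0.1250
6: (2 − 8)²/8 = 36/8 = 4.5000
7: (1 − 8)²/8 = 49/8 = 6.1250
8: (14 − 8)²/8 = 36/8 = 4.5000
9: (11 − 8)²/8 = 9/8 = 1.1250
Sum = 36.250

36.250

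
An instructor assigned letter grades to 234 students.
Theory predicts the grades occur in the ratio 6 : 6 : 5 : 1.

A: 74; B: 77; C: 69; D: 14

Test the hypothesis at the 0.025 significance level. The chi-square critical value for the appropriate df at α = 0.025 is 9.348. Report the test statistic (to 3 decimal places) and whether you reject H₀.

Ratio total = 18. Expected counts: 234×6/18 = 78, 234×6/18 = 78, 234×5/18 = 65, 234×1/18 = 13.
A: (74 − 78)²/78 = 16/78 = 0.2051
B: (77 − 78)²/78 = 1/78 = 0.0128
C: (69 − 65)²/65 = 16/65 = 0.2462
D: (14 − 13)²/13 = 1/13 = 0.0769
Sum = 0.541
df = 3. Since 0.541 < 9.348, we do not reject H₀.

0.541; do not reject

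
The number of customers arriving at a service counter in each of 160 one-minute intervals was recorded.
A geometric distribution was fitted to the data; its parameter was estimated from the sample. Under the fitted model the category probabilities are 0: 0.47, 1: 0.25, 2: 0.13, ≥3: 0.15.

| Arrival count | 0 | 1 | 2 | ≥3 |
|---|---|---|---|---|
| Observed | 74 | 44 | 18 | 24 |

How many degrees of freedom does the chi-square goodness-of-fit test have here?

There are k = 4 categories and 1 parameter estimated from the data, so df = 4 − 1 − 1 = 2.

2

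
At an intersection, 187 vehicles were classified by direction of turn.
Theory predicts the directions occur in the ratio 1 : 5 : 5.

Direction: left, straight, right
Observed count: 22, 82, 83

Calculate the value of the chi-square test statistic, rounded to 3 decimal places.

Ratio total = 11. Expected counts: 187×1/11 = 17, 187×5/11 = 85, 187×5/11 = 85.
χ² = (22−17)²/17 + (82−85)²/85 + (83−85)²/85
   = 1.4706 + 0.1059 + 0.0471
Sum = 1.624

1.624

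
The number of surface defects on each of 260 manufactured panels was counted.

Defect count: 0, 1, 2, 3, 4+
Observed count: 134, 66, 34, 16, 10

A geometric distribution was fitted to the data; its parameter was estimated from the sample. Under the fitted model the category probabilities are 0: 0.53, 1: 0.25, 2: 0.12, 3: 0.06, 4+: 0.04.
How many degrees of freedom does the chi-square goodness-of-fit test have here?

There are k = 5 categories and 1 parameter estimated from the data, so df = 5 − 1 − 1 = 3.

3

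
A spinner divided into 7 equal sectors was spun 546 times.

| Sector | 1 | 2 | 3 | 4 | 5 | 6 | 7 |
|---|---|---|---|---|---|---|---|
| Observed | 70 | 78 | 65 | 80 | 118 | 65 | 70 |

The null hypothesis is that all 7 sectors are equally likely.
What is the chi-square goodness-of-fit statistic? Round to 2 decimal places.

Under H₀ each category has probability 1/7, so each expected count is 546/7 = 78.
1: (70 − 78)²/78 = 64/78 = 0.821
2: (78 − 78)²/78 = 0/78 = 0.000
3: (65 − 78)²/78 = 169/78 = 2.167
4: (80 − 78)²/78 = 4/78 = 0.051
5: (118 − 78)²/78 = 1600/78 = 20.513
6: (65 − 78)²/78 = 169/78 = 2.167
7: (70 − 78)²/78 = 64/78 = 0.821
Sum = 26.54

26.54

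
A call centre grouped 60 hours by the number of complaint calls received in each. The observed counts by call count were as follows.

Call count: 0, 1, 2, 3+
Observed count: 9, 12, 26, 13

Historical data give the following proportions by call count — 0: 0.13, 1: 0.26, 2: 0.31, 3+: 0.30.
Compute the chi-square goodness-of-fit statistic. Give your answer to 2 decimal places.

5.35

Expected counts E_i = n·p_i: 60×0.13 = 7.8, 60×0.26 = 15.6, 60×0.31 = 18.6, 60×0.30 = 18.
χ² = (9−7.8)²/7.8 + (12−15.6)²/15.6 + (26−18.6)²/18.6 + (13−18)²/18
   = 0.185 + 0.831 + 2.944 + 1.389
Sum = 5.35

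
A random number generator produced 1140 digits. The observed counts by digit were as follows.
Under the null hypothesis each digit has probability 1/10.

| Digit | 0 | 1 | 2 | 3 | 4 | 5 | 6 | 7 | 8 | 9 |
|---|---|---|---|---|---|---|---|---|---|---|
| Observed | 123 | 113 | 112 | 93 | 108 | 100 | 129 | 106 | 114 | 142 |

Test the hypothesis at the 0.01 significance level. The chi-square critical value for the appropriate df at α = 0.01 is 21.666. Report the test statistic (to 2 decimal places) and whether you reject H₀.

Expected count for each of the 10 categories: 1140/10 = 114.
cat         O        E   (O−E)²/E
0         123      114      0.711
1         113      114      0.009
2         112      114      0.035
3          93      114      3.868
4         108      114      0.316
5         100      114      1.719
6         129      114      1.974
7         106      114      0.561
8         114      114      0.000
9         142      114      6.877
Sum = 16.07
df = 9. Since 16.07 < 21.666, we do not reject H₀.

16.07; do not reject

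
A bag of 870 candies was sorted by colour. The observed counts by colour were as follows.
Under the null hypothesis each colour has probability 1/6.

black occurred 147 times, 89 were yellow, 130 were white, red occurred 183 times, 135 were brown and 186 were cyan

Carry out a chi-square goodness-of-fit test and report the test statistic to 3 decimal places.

Expected count for each of the 6 categories: 870/6 = 145.
χ² = (147−145)²/145 + (89−145)²/145 + (130−145)²/145 + (183−145)²/145 + (135−145)²/145 + (186−145)²/145
   = 0.0276 + 21.6276 + 1.5517 + 9.9586 + 0.6897 + 11.5931
Sum = 45.448

45.448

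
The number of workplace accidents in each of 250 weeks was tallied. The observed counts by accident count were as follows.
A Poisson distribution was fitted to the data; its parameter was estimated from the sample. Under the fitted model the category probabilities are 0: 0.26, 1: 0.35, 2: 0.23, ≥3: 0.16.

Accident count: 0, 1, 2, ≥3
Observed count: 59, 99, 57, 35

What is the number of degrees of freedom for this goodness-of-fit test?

There are k = 4 categories and 1 parameter estimated from the data, so df = 4 − 1 − 1 = 2.

2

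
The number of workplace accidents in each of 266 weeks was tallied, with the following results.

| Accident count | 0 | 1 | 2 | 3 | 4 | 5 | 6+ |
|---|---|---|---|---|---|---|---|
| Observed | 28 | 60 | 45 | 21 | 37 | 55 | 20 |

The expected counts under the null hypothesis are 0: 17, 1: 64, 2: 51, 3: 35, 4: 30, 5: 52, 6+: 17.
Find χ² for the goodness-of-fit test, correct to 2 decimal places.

16.01

0: (28 − 17)²/17 = 121/17 = 7.118
1: (60 − 64)²/64 = 16/64 = 0.250
2: (45 − 51)²/51 = 36/51 = 0.706
3: (21 − 35)²/35 = 196/35 = 5.600
4: (37 − 30)²/30 = 49/30 = 1.633
5: (55 − 52)²/52 = 9/52 = 0.173
6+: (20 − 17)²/17 = 9/17 = 0.529
Sum = 16.01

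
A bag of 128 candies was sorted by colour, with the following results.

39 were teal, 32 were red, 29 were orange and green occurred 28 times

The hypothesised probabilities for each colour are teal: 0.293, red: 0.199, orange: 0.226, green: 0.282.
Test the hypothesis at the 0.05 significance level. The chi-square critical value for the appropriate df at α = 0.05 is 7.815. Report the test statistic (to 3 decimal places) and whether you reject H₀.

3.549; do not reject

Expected counts E_i = n·p_i: 128×0.293 = 37.504, 128×0.199 = 25.472, 128×0.226 = 28.928, 128×0.282 = 36.096.
cat         O        E   (O−E)²/E
teal       39   37.504     0.0597
red        32   25.472     1.6730
orange     29   28.928     0.0002
green      28   36.096     1.8159
Sum = 3.549
df = 3. Since 3.549 < 7.815, we do not reject H₀.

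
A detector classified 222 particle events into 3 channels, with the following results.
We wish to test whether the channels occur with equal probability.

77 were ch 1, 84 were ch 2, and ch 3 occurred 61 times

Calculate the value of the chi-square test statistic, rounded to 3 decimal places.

3.757

Under H₀ each category has probability 1/3, so each expected count is 222/3 = 74.
ch 1: (77 − 74)²/74 = 9/74 = 0.1216
ch 2: (84 − 74)²/74 = 100/74 = 1.3514
ch 3: (61 − 74)²/74 = 169/74 = 2.2838
Sum = 3.757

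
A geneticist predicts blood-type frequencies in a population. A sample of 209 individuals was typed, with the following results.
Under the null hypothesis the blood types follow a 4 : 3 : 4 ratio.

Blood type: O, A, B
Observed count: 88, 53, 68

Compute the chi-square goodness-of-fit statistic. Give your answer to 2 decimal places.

3.02

Ratio total = 11. Expected counts: 209×4/11 = 76, 209×3/11 = 57, 209×4/11 = 76.
cat         O        E   (O−E)²/E
O          88       76      1.895
A          53       57      0.281
B          68       76      0.842
Sum = 3.02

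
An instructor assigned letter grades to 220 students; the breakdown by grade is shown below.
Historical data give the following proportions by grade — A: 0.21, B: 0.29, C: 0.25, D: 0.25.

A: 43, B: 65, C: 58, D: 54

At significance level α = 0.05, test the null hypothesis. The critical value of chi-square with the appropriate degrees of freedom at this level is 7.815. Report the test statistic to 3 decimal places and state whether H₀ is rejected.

Expected counts E_i = n·p_i: 220×0.21 = 46.2, 220×0.29 = 63.8, 220×0.25 = 55, 220×0.25 = 55.
cat         O        E   (O−E)²/E
A          43     46.2     0.2216
B          65     63.8     0.0226
C          58       55     0.1636
D          54       55     0.0182
Sum = 0.426
df = 3. Since 0.426 < 7.815, we do not reject H₀.

0.426; do not reject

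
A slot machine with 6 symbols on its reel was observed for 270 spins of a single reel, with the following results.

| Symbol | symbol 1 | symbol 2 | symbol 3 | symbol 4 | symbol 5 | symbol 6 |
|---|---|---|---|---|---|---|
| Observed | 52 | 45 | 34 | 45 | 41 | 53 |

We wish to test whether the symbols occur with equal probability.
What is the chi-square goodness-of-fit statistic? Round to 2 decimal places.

Under H₀ each category has probability 1/6, so each expected count is 270/6 = 45.
cat           O        E   (O−E)²/E
symbol 1     52       45      1.089
symbol 2     45       45      0.000
symbol 3     34       45      2.689
symbol 4     45       45      0.000
symbol 5     41       45      0.356
symbol 6     53       45      1.422
Sum = 5.56

5.56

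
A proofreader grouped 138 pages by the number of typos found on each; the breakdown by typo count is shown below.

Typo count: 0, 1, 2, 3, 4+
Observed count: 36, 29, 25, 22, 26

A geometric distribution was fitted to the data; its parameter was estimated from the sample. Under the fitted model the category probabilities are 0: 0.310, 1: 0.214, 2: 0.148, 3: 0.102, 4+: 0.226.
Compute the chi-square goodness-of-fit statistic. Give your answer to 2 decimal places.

Expected counts E_i = n·p_i: 138×0.310 = 42.78, 138×0.214 = 29.532, 138×0.148 = 20.424, 138×0.102 = 14.076, 138×0.226 = 31.188.
0: (36 − 42.78)²/42.78 = 45.9684/42.78 = 1.075
1: (29 − 29.532)²/29.532 = 0.283024/29.532 = 0.010
2: (25 − 20.424)²/20.424 = 20.939776/20.424 = 1.025
3: (22 − 14.076)²/14.076 = 62.789776/14.076 = 4.461
4+: (26 − 31.188)²/31.188 = 26.915344/31.188 = 0.863
Sum = 7.43

7.43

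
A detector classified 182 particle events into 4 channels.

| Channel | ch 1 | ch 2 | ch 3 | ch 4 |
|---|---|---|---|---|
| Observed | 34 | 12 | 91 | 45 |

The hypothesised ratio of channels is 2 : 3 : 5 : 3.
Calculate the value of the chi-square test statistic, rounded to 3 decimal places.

29.229

Ratio total = 13. Expected counts: 182×2/13 = 28, 182×3/13 = 42, 182×5/13 = 70, 182×3/13 = 42.
cat         O        E   (O−E)²/E
ch 1       34       28     1.2857
ch 2       12       42    21.4286
ch 3       91       70     6.3000
ch 4       45       42     0.2143
Sum = 29.229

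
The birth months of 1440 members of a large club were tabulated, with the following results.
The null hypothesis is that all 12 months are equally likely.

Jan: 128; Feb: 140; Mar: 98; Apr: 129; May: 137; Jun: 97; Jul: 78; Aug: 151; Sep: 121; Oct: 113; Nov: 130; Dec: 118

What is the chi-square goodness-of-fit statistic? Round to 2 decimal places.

39.38

Expected count for each of the 12 categories: 1440/12 = 120.
cat         O        E   (O−E)²/E
Jan       128      120      0.533
Feb       140      120      3.333
Mar        98      120      4.033
Apr       129      120      0.675
May       137      120      2.408
Jun        97      120      4.408
Jul        78      120     14.700
Aug       151      120      8.008
Sep       121      120      0.008
Oct       113      120      0.408
Nov       130      120      0.833
Dec       118      120      0.033
Sum = 39.38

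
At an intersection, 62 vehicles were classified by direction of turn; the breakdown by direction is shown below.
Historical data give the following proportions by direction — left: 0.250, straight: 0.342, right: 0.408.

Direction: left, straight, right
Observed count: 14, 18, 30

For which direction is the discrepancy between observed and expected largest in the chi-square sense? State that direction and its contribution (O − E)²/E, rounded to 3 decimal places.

Expected counts E_i = n·p_i: 62×0.250 = 15.5, 62×0.342 = 21.204, 62×0.408 = 25.296.
χ² = (14−15.5)²/15.5 + (18−21.204)²/21.204 + (30−25.296)²/25.296
   = 0.1452 + 0.4841 + 0.8747
The largest term is for right: 0.875.

right, 0.875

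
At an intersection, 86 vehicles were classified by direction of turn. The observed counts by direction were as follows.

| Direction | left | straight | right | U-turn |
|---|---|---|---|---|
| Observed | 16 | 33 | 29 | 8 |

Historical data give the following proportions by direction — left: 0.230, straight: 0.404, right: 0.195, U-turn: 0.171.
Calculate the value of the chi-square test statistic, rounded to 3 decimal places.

12.787

Expected counts E_i = n·p_i: 86×0.230 = 19.78, 86×0.404 = 34.744, 86×0.195 = 16.77, 86×0.171 = 14.706.
left: (16 − 19.78)²/19.78 = 14.2884/19.78 = 0.7224
straight: (33 − 34.744)²/34.744 = 3.041536/34.744 = 0.0875
right: (29 − 16.77)²/16.77 = 149.5729/16.77 = 8.9191
U-turn: (8 − 14.706)²/14.706 = 44.970436/14.706 = 3.0580
Sum = 12.787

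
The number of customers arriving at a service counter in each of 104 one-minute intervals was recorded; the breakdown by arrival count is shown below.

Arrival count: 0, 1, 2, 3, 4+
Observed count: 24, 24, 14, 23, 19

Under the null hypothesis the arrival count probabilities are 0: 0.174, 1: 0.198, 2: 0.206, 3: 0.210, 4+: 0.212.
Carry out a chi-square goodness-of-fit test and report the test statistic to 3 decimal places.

Expected counts E_i = n·p_i: 104×0.174 = 18.096, 104×0.198 = 20.592, 104×0.206 = 21.424, 104×0.210 = 21.84, 104×0.212 = 22.048.
0: (24 − 18.096)²/18.096 = 34.857216/18.096 = 1.9262
1: (24 − 20.592)²/20.592 = 11.614464/20.592 = 0.5640
2: (14 − 21.424)²/21.424 = 55.115776/21.424 = 2.5726
3: (23 − 21.84)²/21.84 = 1.3456/21.84 = 0.0616
4+: (19 − 22.048)²/22.048 = 9.290304/22.048 = 0.4214
Sum = 5.546

5.546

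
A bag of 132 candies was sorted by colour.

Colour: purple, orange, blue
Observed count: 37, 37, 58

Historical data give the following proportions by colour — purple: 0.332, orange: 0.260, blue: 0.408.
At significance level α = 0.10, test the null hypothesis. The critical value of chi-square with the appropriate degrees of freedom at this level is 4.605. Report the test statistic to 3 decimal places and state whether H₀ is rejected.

1.591; do not reject

Expected counts E_i = n·p_i: 132×0.332 = 43.824, 132×0.260 = 34.32, 132×0.408 = 53.856.
cat         O        E   (O−E)²/E
purple     37   43.824     1.0626
orange     37    34.32     0.2093
blue       58   53.856     0.3189
Sum = 1.591
df = 2. Since 1.591 < 4.605, we do not reject H₀.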